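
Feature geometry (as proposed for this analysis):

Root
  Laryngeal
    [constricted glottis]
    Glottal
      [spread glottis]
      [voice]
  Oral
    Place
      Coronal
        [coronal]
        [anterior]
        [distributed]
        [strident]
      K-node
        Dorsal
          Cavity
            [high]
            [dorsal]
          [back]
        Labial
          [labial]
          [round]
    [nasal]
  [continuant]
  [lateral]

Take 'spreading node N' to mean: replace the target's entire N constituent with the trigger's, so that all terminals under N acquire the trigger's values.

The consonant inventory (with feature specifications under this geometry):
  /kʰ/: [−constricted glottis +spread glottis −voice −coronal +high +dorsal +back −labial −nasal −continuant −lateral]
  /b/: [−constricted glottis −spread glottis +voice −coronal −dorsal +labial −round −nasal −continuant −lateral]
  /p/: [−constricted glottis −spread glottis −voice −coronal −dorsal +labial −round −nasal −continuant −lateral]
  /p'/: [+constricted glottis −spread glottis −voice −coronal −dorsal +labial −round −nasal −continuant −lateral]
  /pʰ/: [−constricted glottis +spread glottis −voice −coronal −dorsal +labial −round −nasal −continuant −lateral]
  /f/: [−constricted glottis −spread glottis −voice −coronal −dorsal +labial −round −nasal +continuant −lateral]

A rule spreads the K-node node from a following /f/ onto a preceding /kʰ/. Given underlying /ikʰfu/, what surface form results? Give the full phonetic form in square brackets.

[ipʰfu]

K-node immediately or transitively dominates [high], [dorsal], [back], [labial], [round].
After delinking /kʰ/'s K-node and linking /f/'s, the affected terminals become [−dorsal], [+labial], [−round]; [constricted glottis], [spread glottis], [voice], … (outside K-node) are retained from /kʰ/.
Among the inventory, only /pʰ/ has exactly this specification, giving the surface form [ipʰfu].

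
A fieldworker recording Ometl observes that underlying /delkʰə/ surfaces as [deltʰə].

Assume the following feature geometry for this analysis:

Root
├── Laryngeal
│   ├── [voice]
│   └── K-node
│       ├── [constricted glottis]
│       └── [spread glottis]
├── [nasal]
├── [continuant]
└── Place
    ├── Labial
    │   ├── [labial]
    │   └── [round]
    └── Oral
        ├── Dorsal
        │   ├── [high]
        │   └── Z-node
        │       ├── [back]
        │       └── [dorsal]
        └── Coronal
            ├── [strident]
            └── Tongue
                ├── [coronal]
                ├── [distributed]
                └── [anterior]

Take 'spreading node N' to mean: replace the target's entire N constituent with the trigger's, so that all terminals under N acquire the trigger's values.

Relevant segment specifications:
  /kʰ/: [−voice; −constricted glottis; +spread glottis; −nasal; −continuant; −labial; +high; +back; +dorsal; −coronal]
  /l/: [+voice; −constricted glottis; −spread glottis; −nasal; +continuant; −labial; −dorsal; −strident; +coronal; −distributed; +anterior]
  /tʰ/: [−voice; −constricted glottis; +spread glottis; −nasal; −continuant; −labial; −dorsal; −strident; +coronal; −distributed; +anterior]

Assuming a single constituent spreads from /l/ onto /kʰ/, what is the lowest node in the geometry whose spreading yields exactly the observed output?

The alternation /kʰ/ → [tʰ] changes [coronal], [anterior], [distributed], [strident], [dorsal], [high], [back] and nothing else.
Tracing each changed feature up the tree, the paths first meet at Oral; any lower node misses at least one of them.
If Oral spreads, every terminal under it takes /l/'s value, producing [tʰ] as observed.
[spread glottis], [voice] stay as in /kʰ/ although /l/ differs there, so no node dominating them spread; among the remaining candidates Oral is the lowest that derives the output.

Oral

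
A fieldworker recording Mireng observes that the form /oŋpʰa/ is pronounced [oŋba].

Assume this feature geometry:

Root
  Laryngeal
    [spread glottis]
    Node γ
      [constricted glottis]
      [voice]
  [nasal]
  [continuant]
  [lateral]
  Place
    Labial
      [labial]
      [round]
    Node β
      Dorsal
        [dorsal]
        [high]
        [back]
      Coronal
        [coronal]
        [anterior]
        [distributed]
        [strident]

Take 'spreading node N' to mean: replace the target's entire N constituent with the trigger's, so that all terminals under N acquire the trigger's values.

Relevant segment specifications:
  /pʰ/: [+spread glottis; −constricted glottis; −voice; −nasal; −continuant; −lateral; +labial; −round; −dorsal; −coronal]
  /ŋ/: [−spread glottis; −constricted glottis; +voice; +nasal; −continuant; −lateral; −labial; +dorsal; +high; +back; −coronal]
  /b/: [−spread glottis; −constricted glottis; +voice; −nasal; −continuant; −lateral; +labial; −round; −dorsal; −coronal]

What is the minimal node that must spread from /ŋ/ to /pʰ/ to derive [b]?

Laryngeal

/pʰ/ and [b] differ in [voice], [spread glottis]; every other specified feature is identical.
Tracing each changed feature up the tree, the paths first meet at Laryngeal; any lower node misses at least one of them.
Spreading Laryngeal from /ŋ/ overwrites each of those terminals with /ŋ/'s values, yielding exactly [b].
[dorsal], [labial] — on which /ŋ/ differs from /pʰ/ — are unchanged, so Root cannot have spread; the constituent is no larger than Laryngeal.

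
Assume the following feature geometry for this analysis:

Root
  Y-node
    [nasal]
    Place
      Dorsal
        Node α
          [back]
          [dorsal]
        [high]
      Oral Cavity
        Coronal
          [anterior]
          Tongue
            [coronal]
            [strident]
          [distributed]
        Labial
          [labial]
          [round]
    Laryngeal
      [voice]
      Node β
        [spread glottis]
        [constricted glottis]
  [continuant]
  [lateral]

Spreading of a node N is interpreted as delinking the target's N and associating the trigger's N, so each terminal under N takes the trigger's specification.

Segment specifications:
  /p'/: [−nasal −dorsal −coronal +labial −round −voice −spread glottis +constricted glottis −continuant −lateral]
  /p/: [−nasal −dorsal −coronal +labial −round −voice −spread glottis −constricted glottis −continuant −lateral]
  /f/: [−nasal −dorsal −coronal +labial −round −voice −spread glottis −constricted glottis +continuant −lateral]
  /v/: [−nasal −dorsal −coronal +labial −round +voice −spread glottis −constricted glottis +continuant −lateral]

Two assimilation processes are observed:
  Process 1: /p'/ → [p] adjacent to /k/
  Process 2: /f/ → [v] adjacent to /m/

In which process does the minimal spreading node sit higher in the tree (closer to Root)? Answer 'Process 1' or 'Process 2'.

In Process 1, [constricted glottis] changes, so the minimal spreading node is [constricted glottis] at depth 4.
In Process 2, [voice] changes, so the minimal spreading node is [voice] at depth 3.
[voice] is closer to Root than [constricted glottis], so Process 2 spreads the higher node.

Process 2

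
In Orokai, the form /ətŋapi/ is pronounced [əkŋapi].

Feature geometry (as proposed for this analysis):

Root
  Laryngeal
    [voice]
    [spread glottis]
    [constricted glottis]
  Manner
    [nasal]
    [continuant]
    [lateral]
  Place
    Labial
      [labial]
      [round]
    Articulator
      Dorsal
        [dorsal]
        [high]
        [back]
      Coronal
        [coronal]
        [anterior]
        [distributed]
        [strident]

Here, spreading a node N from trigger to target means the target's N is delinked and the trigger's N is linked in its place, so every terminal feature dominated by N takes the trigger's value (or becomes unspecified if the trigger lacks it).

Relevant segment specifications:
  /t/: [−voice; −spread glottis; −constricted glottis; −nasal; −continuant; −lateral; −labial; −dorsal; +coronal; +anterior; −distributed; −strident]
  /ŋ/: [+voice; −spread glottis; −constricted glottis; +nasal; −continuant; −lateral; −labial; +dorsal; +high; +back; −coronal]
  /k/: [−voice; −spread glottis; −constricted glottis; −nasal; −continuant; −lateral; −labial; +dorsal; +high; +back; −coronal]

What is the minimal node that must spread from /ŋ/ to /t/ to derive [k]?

Feature comparison: [coronal], [anterior], [distributed], [strident], [dorsal], [high], [back] differ between /t/ and [k]; the remaining terminals match.
In this geometry the lowest node dominating all of them is Articulator: every daughter of Articulator dominates only a proper subset, so no lower node suffices.
Spreading Articulator from /ŋ/ overwrites each of those terminals with /ŋ/'s values, yielding exactly [k].
Features on which the two segments disagree outside Articulator, such as [nasal], [voice], are unchanged — nothing dominating them spread, and Articulator is the minimal sufficient constituent.

Articulator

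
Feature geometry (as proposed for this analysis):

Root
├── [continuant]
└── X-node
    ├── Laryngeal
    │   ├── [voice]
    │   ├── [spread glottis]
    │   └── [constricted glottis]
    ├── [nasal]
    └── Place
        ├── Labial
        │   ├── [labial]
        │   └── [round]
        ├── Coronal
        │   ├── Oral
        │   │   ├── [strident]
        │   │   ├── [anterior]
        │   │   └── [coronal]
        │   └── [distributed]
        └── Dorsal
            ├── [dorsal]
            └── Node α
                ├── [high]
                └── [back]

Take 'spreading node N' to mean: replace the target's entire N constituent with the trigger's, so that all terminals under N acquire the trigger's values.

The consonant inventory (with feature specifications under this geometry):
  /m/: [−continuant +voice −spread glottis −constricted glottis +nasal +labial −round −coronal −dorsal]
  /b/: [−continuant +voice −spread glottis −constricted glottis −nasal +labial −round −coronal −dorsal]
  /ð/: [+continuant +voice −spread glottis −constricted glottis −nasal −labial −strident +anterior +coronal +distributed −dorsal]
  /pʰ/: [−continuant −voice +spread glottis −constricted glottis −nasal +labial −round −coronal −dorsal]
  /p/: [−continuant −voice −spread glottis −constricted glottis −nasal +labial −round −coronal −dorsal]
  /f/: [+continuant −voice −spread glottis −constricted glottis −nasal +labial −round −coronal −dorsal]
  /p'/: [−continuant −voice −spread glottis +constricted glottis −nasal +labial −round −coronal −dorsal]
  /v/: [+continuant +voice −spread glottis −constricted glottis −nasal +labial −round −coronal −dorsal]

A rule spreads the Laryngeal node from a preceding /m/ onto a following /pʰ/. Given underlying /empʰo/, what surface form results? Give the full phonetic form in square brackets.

[embo]

Terminals under Laryngeal in this geometry: [voice], [spread glottis], [constricted glottis].
After delinking /pʰ/'s Laryngeal and linking /m/'s, the affected terminals become [+voice], [−spread glottis], [−constricted glottis]; [continuant], [nasal], [labial], … (outside Laryngeal) are retained from /pʰ/.
Among the inventory, only /b/ has exactly this specification, giving the surface form [embo].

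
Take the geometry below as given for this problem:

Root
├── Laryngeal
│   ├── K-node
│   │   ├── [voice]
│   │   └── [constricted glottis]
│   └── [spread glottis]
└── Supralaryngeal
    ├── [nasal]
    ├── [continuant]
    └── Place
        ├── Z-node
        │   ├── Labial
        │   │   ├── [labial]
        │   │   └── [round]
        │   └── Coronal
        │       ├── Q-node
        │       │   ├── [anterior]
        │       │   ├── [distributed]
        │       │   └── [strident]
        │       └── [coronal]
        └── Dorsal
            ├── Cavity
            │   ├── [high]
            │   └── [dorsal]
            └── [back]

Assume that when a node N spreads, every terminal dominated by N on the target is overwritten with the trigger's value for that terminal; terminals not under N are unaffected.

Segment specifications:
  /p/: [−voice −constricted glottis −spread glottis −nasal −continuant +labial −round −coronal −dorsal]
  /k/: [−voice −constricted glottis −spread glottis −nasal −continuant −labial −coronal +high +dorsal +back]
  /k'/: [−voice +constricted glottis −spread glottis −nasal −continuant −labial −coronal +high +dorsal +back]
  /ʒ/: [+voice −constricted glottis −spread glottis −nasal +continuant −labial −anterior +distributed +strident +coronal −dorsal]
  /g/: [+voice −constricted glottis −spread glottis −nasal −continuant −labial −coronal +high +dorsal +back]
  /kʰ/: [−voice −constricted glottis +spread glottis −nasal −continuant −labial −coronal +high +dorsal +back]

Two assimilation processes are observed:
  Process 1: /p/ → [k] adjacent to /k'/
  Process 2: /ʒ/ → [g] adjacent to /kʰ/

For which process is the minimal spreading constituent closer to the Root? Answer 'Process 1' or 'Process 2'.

Process 1: the features that change are [labial], [round], [dorsal], [high], [back]; the minimal node is Place (depth 2).
Process 2 alters [continuant], [coronal], [anterior], [distributed], [strident], [dorsal], [high], [back]; the lowest common ancestor is Supralaryngeal (depth 1 from Root).
Depth 1 < depth 2; Process 2 involves the structurally higher constituent Supralaryngeal.

Process 2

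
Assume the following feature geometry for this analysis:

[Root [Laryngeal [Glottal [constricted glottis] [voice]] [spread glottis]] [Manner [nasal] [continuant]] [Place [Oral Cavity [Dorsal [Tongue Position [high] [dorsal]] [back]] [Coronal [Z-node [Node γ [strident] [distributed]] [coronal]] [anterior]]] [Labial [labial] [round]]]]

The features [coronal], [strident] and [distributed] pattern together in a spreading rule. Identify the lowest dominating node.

[coronal]: Root > Place > Oral Cavity > Coronal > Z-node > [coronal].
[strident]: Root > Place > Oral Cavity > Coronal > Z-node > Node γ > [strident].
[distributed]: Root > Place > Oral Cavity > Coronal > Z-node > Node γ > [distributed].
The lowest node appearing on every path is Z-node; each proper daughter of Z-node fails to dominate at least one of the listed features.

Z-node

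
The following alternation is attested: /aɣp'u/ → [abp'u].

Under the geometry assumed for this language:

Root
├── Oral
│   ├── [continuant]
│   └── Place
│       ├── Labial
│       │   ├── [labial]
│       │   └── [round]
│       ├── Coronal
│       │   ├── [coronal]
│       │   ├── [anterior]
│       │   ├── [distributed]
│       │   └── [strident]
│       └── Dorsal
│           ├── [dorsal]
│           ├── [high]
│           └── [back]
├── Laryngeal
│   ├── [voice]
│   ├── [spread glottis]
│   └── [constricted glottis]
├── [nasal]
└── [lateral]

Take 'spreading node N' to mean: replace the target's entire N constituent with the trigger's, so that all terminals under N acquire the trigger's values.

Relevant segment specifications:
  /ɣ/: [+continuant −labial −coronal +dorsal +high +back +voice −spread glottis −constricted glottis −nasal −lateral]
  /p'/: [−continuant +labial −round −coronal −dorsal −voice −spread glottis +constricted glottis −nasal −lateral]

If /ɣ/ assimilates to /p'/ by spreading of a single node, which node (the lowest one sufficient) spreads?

Oral

Comparing /ɣ/ with its surface form [b], the features that change are [continuant], [labial], [round], [dorsal], [high], [back].
In this geometry the lowest node dominating all of them is Oral: every daughter of Oral dominates only a proper subset, so no lower node suffices.
If Oral spreads, every terminal under it takes /p'/'s value, producing [b] as observed.
[constricted glottis], [voice] — on which /p'/ differs from /ɣ/ — are unchanged, so Root cannot have spread; the constituent is no larger than Oral.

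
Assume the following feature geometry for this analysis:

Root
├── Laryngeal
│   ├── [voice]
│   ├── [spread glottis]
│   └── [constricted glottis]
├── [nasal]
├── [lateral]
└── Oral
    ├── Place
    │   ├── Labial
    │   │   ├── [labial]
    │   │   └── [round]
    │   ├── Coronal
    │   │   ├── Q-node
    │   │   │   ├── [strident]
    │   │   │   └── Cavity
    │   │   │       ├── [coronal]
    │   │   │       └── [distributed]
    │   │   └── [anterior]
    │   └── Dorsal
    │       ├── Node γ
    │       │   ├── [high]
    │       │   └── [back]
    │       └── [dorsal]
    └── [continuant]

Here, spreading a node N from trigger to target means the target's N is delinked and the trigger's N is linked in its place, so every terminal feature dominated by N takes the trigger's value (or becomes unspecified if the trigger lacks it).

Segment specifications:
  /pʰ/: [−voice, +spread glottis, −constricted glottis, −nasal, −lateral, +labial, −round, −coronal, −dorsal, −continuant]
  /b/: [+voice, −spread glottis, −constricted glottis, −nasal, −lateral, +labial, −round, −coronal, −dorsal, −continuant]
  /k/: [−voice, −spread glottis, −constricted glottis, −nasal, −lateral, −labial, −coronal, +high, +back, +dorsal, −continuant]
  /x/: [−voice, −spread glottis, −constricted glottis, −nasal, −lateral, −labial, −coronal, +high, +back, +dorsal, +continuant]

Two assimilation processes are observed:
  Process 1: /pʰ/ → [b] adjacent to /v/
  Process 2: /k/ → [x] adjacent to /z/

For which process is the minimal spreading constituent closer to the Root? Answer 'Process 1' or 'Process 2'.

Process 1

Process 1 alters [voice], [spread glottis]; the lowest common ancestor is Laryngeal (depth 1 from Root).
Process 2: the feature that changes is [continuant]; the minimal node is [continuant] (depth 2).
Laryngeal (depth 1) sits above [continuant] (depth 2), making Process 1 the one with the higher spreading node.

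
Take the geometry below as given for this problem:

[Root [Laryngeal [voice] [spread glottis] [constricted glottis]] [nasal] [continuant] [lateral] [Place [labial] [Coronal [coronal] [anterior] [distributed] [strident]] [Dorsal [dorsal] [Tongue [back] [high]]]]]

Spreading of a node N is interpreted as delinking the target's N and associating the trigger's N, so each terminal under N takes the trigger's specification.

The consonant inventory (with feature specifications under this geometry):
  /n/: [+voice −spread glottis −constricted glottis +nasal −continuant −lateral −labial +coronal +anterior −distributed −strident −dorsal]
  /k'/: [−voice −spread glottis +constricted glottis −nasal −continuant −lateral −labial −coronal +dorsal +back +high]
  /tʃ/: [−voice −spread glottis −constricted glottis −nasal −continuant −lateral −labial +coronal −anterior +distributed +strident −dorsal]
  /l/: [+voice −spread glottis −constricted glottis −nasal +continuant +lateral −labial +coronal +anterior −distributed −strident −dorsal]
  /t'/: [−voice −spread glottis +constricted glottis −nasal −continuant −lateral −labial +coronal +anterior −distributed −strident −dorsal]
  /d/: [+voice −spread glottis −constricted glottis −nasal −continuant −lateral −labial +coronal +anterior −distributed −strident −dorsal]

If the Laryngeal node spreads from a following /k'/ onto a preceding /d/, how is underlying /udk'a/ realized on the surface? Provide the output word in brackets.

The Laryngeal node dominates the terminals [voice], [spread glottis], [constricted glottis].
Spreading Laryngeal from /k'/ onto /d/ replaces those values with /k'/'s: [−voice], [−spread glottis], [+constricted glottis]. Features outside Laryngeal ([nasal], [continuant], [lateral], …) stay as in /d/.
This feature bundle is that of [t'], so /udk'a/ surfaces as [ut'k'a].

[ut'k'a]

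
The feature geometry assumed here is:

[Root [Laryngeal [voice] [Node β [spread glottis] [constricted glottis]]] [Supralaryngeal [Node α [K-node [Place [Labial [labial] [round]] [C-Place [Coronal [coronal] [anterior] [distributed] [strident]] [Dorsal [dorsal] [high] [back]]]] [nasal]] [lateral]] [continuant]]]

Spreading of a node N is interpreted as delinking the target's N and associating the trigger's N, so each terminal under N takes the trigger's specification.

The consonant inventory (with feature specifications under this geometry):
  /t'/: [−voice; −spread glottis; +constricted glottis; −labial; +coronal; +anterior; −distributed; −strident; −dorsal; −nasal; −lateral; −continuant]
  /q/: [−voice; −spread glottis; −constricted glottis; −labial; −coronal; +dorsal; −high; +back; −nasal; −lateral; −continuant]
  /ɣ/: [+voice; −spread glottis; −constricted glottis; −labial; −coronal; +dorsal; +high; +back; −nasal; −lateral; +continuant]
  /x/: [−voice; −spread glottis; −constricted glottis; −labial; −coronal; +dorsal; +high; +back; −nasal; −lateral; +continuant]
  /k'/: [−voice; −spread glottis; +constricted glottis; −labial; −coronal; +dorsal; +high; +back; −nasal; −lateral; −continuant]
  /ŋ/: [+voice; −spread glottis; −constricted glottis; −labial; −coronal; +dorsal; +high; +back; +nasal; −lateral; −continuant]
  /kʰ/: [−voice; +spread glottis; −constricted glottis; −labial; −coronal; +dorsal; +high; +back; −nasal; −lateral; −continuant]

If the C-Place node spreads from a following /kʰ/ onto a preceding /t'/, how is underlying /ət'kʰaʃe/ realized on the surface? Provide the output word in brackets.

[ək'kʰaʃe]

C-Place immediately or transitively dominates [coronal], [anterior], [distributed], [strident], [dorsal], [high], [back].
After delinking /t'/'s C-Place and linking /kʰ/'s, the affected terminals become [−coronal], [+dorsal], [+high], [+back]; [voice], [spread glottis], [constricted glottis], … (outside C-Place) are retained from /t'/.
The resulting bundle matches /k'/ in the inventory; substituting it for /t'/ gives [ək'kʰaʃe].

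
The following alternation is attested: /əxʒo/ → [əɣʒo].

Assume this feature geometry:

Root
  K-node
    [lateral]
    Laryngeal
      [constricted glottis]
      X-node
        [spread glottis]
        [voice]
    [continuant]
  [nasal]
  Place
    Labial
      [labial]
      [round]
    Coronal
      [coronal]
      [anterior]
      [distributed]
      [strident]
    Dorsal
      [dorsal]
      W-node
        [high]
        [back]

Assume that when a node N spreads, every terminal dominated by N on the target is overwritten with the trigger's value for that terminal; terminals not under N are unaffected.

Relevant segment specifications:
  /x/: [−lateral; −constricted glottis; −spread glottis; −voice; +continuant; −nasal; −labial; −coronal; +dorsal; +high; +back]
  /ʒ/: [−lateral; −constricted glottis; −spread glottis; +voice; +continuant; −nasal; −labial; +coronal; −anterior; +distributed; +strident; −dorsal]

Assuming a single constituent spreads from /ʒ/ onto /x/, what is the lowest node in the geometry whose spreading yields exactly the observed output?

[voice]

Feature comparison: [voice] differs between /x/ and [ɣ]; the remaining terminals match.
With a single altered terminal, the smallest constituent that could spread is that terminal — [voice].
Features on which the two segments disagree outside [voice], such as [coronal], [dorsal], are unchanged — nothing dominating them spread, and [voice] is the minimal sufficient constituent.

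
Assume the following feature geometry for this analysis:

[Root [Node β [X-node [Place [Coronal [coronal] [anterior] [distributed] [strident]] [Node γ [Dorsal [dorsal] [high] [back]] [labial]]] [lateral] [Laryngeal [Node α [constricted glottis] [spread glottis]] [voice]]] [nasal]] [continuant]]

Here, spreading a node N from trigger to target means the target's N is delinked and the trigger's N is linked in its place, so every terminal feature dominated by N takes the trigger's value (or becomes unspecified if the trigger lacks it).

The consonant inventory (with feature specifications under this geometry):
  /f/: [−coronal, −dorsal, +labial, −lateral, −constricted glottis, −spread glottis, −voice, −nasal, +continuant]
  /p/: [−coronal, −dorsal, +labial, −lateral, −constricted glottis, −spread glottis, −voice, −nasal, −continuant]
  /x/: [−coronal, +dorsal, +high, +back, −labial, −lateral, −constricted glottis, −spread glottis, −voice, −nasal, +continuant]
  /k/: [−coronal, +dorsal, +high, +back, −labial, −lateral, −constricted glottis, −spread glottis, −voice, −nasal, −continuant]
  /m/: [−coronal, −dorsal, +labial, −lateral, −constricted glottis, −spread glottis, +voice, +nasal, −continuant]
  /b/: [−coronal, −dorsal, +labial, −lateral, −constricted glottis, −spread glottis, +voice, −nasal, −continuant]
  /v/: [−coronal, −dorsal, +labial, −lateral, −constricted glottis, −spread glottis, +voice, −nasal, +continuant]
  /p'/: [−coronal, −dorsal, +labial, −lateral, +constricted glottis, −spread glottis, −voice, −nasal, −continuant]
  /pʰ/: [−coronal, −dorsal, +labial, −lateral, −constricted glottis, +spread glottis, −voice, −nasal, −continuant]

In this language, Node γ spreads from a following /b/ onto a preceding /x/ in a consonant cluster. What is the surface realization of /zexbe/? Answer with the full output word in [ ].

Terminals under Node γ in this geometry: [dorsal], [high], [back], [labial].
The target acquires /b/'s values for everything under Node γ — [−dorsal], [+labial] — while keeping its own [coronal], [lateral], [constricted glottis], ….
The resulting bundle matches /f/ in the inventory; substituting it for /x/ gives [zefbe].

[zefbe]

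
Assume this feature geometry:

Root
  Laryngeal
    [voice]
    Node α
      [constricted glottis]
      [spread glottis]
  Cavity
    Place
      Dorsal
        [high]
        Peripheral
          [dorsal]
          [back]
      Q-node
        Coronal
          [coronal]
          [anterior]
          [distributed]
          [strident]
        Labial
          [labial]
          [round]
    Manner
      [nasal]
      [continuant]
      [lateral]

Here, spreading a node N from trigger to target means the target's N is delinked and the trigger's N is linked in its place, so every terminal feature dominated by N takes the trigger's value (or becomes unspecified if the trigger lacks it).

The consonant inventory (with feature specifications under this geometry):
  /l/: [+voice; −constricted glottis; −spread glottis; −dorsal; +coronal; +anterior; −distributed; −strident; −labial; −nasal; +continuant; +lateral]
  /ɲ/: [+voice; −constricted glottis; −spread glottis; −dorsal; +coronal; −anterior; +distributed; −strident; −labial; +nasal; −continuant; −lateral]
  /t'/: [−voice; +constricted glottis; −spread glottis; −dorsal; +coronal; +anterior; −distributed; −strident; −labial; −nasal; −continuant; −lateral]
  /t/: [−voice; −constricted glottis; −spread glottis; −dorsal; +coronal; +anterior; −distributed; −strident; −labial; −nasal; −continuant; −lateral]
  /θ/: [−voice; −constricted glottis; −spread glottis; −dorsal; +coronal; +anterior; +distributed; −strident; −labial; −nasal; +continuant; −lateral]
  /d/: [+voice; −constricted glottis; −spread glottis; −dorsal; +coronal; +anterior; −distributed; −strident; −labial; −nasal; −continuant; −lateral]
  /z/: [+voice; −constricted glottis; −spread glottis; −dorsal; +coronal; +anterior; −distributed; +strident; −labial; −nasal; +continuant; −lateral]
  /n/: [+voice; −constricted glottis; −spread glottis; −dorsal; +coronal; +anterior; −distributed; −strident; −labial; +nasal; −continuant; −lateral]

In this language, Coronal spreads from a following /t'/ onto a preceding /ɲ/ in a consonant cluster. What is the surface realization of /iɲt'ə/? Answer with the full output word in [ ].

[int'ə]

Coronal immediately or transitively dominates [coronal], [anterior], [distributed], [strident].
Spreading Coronal from /t'/ onto /ɲ/ replaces those values with /t'/'s: [+coronal], [+anterior], [−distributed], [−strident]. Features outside Coronal ([voice], [constricted glottis], [spread glottis], …) stay as in /ɲ/.
Among the inventory, only /n/ has exactly this specification, giving the surface form [int'ə].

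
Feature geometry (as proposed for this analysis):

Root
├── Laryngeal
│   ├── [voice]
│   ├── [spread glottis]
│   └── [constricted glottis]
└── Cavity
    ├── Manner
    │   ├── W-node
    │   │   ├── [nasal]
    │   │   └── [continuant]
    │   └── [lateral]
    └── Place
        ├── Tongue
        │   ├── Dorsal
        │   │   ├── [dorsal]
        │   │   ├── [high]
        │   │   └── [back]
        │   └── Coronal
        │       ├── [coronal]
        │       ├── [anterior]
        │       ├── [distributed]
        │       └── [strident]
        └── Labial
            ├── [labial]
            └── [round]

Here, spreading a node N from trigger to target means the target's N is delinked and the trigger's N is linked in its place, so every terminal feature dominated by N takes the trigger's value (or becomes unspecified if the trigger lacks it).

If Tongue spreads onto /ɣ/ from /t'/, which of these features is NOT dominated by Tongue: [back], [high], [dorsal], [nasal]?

[nasal]

Tongue dominates exactly [dorsal], [high], [back], [coronal], [anterior], [distributed], [strident].
Of the listed options, [dorsal], [back], [high] are among these and would be overwritten by spreading Tongue.
[nasal] attaches under W-node, not under Tongue, so /ɣ/ retains its own value for [nasal].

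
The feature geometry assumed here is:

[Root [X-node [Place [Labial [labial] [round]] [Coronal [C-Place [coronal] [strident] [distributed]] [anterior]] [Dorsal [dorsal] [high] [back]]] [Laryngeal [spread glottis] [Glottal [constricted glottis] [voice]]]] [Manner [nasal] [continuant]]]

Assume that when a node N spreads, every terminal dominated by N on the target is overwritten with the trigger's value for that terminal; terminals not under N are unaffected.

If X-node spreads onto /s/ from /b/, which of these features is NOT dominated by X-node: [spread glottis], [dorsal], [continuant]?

[continuant]

The terminals dominated by X-node are [labial], [round], [coronal], [strident], [distributed], [anterior], [dorsal], [high], [back], [spread glottis], [constricted glottis], [voice].
Of the listed options, [spread glottis], [dorsal] are among these and would be overwritten by spreading X-node.
[continuant] is not within the X-node subtree (it hangs from Manner), so /s/'s [continuant] value survives.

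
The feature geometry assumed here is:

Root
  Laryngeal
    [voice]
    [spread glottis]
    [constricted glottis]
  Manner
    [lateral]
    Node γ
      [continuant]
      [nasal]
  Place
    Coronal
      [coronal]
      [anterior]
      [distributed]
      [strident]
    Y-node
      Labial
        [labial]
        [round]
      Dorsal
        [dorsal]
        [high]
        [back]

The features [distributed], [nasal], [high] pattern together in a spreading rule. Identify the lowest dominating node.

[distributed] is immediately dominated by Coronal.
[nasal] is immediately dominated by Node γ.
[high] is immediately dominated by Dorsal.
The lowest node appearing on every path is Root; each proper daughter of Root fails to dominate at least one of the listed features.

Root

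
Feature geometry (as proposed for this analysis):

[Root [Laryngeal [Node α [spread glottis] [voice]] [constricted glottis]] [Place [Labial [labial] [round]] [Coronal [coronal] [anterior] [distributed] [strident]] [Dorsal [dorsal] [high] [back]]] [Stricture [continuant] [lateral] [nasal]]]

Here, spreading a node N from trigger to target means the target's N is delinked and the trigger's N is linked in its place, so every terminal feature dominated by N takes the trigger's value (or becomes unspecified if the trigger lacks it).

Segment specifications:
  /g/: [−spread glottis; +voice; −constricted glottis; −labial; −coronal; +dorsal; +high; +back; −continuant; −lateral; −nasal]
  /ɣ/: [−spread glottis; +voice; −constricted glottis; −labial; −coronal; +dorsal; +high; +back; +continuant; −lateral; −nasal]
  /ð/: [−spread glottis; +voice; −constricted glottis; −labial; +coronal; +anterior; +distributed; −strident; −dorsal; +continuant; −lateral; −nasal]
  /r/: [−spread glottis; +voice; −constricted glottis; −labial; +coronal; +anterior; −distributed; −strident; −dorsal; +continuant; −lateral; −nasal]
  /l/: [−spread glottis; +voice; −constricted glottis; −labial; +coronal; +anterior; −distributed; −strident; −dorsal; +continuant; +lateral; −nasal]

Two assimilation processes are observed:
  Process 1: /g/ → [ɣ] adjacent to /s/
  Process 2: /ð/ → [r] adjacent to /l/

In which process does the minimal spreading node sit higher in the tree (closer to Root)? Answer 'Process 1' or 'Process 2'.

Process 1

In Process 1, [continuant] changes, so the minimal spreading node is [continuant] at depth 2.
Process 2: the feature that changes is [distributed]; the minimal node is [distributed] (depth 3).
[continuant] is closer to Root than [distributed], so Process 1 spreads the higher node.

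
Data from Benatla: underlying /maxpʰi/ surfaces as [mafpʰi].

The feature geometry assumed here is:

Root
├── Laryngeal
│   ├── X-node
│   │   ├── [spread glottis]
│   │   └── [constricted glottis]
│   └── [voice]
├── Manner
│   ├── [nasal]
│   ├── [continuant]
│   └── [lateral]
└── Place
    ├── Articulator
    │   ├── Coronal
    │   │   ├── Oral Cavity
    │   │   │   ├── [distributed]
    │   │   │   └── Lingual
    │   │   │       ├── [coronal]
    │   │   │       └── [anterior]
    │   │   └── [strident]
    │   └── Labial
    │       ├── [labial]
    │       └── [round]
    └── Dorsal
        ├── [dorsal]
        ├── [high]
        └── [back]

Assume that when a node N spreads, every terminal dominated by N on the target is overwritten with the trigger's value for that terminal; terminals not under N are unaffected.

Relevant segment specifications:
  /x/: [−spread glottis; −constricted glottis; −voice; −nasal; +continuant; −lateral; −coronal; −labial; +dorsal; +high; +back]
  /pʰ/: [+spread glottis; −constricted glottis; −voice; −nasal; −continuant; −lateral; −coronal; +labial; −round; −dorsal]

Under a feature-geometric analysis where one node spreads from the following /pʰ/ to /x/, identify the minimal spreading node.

Place

Feature comparison: [labial], [round], [dorsal], [high], [back] differ between /x/ and [f]; the remaining terminals match.
These terminals are all dominated by Place, and no proper subconstituent of Place covers them all; Place is their lowest common ancestor.
Spreading Place from /pʰ/ overwrites each of those terminals with /pʰ/'s values, yielding exactly [f].
Had Root spread, [spread glottis], [continuant] would have taken /pʰ/'s values; they stay as in /x/, confirming the spreading constituent is exactly Place.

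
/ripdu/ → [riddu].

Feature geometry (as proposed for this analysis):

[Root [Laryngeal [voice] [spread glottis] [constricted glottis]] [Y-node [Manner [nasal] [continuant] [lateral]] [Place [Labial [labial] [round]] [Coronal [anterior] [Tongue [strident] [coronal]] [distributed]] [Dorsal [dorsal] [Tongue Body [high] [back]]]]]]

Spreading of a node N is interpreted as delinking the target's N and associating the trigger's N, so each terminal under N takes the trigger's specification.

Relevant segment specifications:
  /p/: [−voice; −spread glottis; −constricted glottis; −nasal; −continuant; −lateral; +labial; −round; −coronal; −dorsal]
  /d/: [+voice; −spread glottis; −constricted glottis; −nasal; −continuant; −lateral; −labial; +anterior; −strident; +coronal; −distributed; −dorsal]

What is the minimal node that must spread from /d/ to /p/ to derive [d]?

The alternation /p/ → [d] changes [voice], [labial], [round], [coronal], [anterior], [distributed], [strident] and nothing else.
The smallest constituent containing every changed terminal is Root — each of its daughters lacks at least one of the affected features.
Delinking /p/'s Root and associating /d/'s Root gives precisely the feature bundle of [d].

Root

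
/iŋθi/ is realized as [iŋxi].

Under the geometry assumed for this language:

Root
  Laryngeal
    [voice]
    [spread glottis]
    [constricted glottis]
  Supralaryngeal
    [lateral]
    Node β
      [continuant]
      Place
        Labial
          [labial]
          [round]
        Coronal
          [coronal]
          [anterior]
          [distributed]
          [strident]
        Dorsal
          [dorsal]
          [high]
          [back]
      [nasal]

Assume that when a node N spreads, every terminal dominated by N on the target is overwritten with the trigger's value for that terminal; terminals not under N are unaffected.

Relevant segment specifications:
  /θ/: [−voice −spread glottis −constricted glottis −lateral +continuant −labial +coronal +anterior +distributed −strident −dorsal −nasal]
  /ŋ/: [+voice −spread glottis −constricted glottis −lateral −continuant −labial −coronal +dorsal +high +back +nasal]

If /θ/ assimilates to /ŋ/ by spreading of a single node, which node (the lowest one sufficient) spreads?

Comparing /θ/ with its surface form [x], the features that change are [coronal], [anterior], [distributed], [strident], [dorsal], [high], [back].
Tracing each changed feature up the tree, the paths first meet at Place; any lower node misses at least one of them.
Spreading Place from /ŋ/ overwrites each of those terminals with /ŋ/'s values, yielding exactly [x].
Since [nasal], [continuant] are preserved even though /ŋ/ disagrees there, no node above Place spread.

Place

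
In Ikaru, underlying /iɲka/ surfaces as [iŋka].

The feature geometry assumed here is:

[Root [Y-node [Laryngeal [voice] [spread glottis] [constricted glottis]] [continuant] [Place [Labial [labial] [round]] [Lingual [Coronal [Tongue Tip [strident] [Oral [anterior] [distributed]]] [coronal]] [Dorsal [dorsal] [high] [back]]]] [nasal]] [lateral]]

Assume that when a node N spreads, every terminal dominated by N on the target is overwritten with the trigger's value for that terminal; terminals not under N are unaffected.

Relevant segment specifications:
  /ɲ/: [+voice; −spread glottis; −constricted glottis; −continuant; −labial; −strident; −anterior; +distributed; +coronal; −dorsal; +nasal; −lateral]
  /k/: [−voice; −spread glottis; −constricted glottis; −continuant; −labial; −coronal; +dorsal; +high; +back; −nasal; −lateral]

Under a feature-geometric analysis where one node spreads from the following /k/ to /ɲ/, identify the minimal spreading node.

/ɲ/ and [ŋ] differ in [coronal], [anterior], [distributed], [strident], [dorsal], [high], [back]; every other specified feature is identical.
The smallest constituent containing every changed terminal is Lingual — each of its daughters lacks at least one of the affected features.
If Lingual spreads, every terminal under it takes /k/'s value, producing [ŋ] as observed.
[nasal], [voice] stay as in /ɲ/ although /k/ differs there, so no node dominating them spread; among the remaining candidates Lingual is the lowest that derives the output.

Lingual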